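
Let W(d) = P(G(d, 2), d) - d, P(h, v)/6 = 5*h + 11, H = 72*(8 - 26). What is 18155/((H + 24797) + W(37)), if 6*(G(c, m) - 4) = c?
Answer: 3631/4767 ≈ 0.76169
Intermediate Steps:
H = -1296 (H = 72*(-18) = -1296)
G(c, m) = 4 + c/6
P(h, v) = 66 + 30*h (P(h, v) = 6*(5*h + 11) = 6*(11 + 5*h) = 66 + 30*h)
W(d) = 186 + 4*d (W(d) = (66 + 30*(4 + d/6)) - d = (66 + (120 + 5*d)) - d = (186 + 5*d) - d = 186 + 4*d)
18155/((H + 24797) + W(37)) = 18155/((-1296 + 24797) + (186 + 4*37)) = 18155/(23501 + (186 + 148)) = 18155/(23501 + 334) = 18155/23835 = 18155*(1/23835) = 3631/4767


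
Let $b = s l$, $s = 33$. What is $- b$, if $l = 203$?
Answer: $-6699$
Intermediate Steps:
$b = 6699$ ($b = 33 \cdot 203 = 6699$)
$- b = \left(-1\right) 6699 = -6699$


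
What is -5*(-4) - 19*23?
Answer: -417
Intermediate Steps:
-5*(-4) - 19*23 = 20 - 437 = -417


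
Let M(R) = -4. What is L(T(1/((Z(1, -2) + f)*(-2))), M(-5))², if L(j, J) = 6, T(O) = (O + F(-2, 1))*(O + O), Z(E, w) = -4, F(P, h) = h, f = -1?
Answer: 36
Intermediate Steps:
T(O) = 2*O*(1 + O) (T(O) = (O + 1)*(O + O) = (1 + O)*(2*O) = 2*O*(1 + O))
L(T(1/((Z(1, -2) + f)*(-2))), M(-5))² = 6² = 36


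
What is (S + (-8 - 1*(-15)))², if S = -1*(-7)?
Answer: 196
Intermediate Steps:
S = 7
(S + (-8 - 1*(-15)))² = (7 + (-8 - 1*(-15)))² = (7 + (-8 + 15))² = (7 + 7)² = 14² = 196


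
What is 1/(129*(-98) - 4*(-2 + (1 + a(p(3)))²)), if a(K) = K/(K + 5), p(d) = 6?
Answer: -121/1529870 ≈ -7.9092e-5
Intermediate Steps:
a(K) = K/(5 + K)
1/(129*(-98) - 4*(-2 + (1 + a(p(3)))²)) = 1/(129*(-98) - 4*(-2 + (1 + 6/(5 + 6))²)) = 1/(-12642 - 4*(-2 + (1 + 6/11)²)) = 1/(-12642 - 4*(-2 + (17/11)²)) = 1/(-12642 - 4*(-2 + 289/121)) = 1/(-12642 - 4*47/121) = 1/(-12642 - 188/121) = 1/(-1529870/121) = -121/1529870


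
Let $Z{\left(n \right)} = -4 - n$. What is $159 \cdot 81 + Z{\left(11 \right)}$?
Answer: $12864$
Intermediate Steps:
$159 \cdot 81 + Z{\left(11 \right)} = 159 \cdot 81 - 15 = 12879 - 15 = 12864$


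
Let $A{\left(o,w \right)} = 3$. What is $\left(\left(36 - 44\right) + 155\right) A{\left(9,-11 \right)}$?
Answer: $441$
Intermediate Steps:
$\left(\left(36 - 44\right) + 155\right) A{\left(9,-11 \right)} = \left(\left(36 - 44\right) + 155\right) 3 = \left(-8 + 155\right) 3 = 147 \cdot 3 = 441$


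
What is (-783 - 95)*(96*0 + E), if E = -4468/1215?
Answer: 3922904/1215 ≈ 3228.7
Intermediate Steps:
E = -4468/1215 (E = -4468*1/1215 = -4468/1215 ≈ -3.6774)
(-783 - 95)*(96*0 + E) = (-783 - 95)*(96*0 - 4468/1215) = -878*(0 - 4468/1215) = -878*(-4468/1215) = 3922904/1215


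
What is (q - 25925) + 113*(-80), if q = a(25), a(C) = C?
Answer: -34940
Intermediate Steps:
q = 25
(q - 25925) + 113*(-80) = (25 - 25925) + 113*(-80) = -25900 - 9040 = -34940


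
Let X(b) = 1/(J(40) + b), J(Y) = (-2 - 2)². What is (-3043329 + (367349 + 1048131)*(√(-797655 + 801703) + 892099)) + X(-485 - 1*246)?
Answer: 902862853171564/715 + 5661920*√253 ≈ 1.2628e+12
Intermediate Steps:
J(Y) = 16 (J(Y) = (-4)² = 16)
X(b) = 1/(16 + b)
(-3043329 + (367349 + 1048131)*(√(-797655 + 801703) + 892099)) + X(-485 - 1*246) = (-3043329 + (367349 + 1048131)*(√(-797655 + 801703) + 892099)) + 1/(16 + (-485 - 1*246)) = (-3043329 + 1415480*(√4048 + 892099)) + 1/(16 + (-485 - 246)) = (-3043329 + 1415480*(4*√253 + 892099)) + 1/(16 - 731) = (-3043329 + 1415480*(892099 + 4*√253)) + 1/(-715) = (-3043329 + (1262748292520 + 5661920*√253)) - 1/715 = (1262745249191 + 5661920*√253) - 1/715 = 902862853171564/715 + 5661920*√253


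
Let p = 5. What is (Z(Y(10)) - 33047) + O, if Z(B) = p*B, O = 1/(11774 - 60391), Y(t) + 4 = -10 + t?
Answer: -1607618340/48617 ≈ -33067.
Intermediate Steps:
Y(t) = -14 + t (Y(t) = -4 + (-10 + t) = -14 + t)
O = -1/48617 (O = 1/(-48617) = -1/48617 ≈ -2.0569e-5)
Z(B) = 5*B
(Z(Y(10)) - 33047) + O = (5*(-14 + 10) - 33047) - 1/48617 = (5*(-4) - 33047) - 1/48617 = (-20 - 33047) - 1/48617 = -33067 - 1/48617 = -1607618340/48617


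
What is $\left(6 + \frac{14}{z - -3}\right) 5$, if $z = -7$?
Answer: $\frac{25}{2} \approx 12.5$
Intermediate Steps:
$\left(6 + \frac{14}{z - -3}\right) 5 = \left(6 + \frac{14}{-7 - -3}\right) 5 = \left(6 + \frac{14}{-7 + 3}\right) 5 = \left(6 + \frac{14}{-4}\right) 5 = \left(6 + 14 \left(- \frac{1}{4}\right)\right) 5 = \left(6 - \frac{7}{2}\right) 5 = \frac{5}{2} \cdot 5 = \frac{25}{2}$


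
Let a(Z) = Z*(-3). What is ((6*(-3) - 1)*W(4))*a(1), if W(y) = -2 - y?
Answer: -342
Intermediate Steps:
a(Z) = -3*Z
((6*(-3) - 1)*W(4))*a(1) = ((6*(-3) - 1)*(-2 - 1*4))*(-3*1) = ((-18 - 1)*(-2 - 4))*(-3) = -19*(-6)*(-3) = 114*(-3) = -342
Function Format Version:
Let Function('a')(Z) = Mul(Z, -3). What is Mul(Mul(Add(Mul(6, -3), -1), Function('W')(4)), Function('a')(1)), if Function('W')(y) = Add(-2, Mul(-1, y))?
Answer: -342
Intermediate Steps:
Function('a')(Z) = Mul(-3, Z)
Mul(Mul(Add(Mul(6, -3), -1), Function('W')(4)), Function('a')(1)) = Mul(Mul(Add(Mul(6, -3), -1), Add(-2, Mul(-1, 4))), Mul(-3, 1)) = Mul(Mul(Add(-18, -1), Add(-2, -4)), -3) = Mul(Mul(-19, -6), -3) = Mul(114, -3) = -342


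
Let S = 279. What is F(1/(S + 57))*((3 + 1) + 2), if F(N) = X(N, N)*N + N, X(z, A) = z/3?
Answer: 1009/56448 ≈ 0.017875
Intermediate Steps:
X(z, A) = z/3 (X(z, A) = z*(⅓) = z/3)
F(N) = N + N²/3 (F(N) = (N/3)*N + N = N²/3 + N = N + N²/3)
F(1/(S + 57))*((3 + 1) + 2) = ((3 + 1/(279 + 57))/(3*(279 + 57)))*((3 + 1) + 2) = ((⅓)*(3 + 1/336)/336)*(4 + 2) = ((⅓)*(1/336)*(3 + 1/336))*6 = ((⅓)*(1/336)*(1009/336))*6 = (1009/338688)*6 = 1009/56448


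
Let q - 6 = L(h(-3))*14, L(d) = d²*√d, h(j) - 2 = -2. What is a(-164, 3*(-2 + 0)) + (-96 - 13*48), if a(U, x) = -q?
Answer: -726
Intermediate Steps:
h(j) = 0 (h(j) = 2 - 2 = 0)
L(d) = d^(5/2)
q = 6 (q = 6 + 0^(5/2)*14 = 6 + 0*14 = 6 + 0 = 6)
a(U, x) = -6 (a(U, x) = -1*6 = -6)
a(-164, 3*(-2 + 0)) + (-96 - 13*48) = -6 + (-96 - 13*48) = -6 + (-96 - 624) = -6 - 720 = -726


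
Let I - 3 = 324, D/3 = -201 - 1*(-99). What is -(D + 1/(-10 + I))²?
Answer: -9409194001/100489 ≈ -93634.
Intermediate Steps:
D = -306 (D = 3*(-201 - 1*(-99)) = 3*(-201 + 99) = 3*(-102) = -306)
I = 327 (I = 3 + 324 = 327)
-(D + 1/(-10 + I))² = -(-306 + 1/(-10 + 327))² = -(-306 + 1/317)² = -(-97001/317)² = -1*9409194001/100489 = -9409194001/100489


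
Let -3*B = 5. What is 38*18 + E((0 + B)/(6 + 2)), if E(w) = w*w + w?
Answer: 393889/576 ≈ 683.83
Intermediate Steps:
B = -5/3 (B = -1/3*5 = -5/3 ≈ -1.6667)
E(w) = w + w**2 (E(w) = w**2 + w = w + w**2)
38*18 + E((0 + B)/(6 + 2)) = 38*18 + ((0 - 5/3)/(6 + 2))*(1 + (0 - 5/3)/(6 + 2)) = 684 + (-5/3/8)*(1 - 5/3/8) = 684 + (-5/3*1/8)*(1 - 5/3*1/8) = 684 - 5*(1 - 5/24)/24 = 684 - 5/24*19/24 = 684 - 95/576 = 393889/576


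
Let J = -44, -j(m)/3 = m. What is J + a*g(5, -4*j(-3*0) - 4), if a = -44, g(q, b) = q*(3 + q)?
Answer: -1804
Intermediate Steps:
j(m) = -3*m
J + a*g(5, -4*j(-3*0) - 4) = -44 - 220*(3 + 5) = -44 - 220*8 = -44 - 44*40 = -44 - 1760 = -1804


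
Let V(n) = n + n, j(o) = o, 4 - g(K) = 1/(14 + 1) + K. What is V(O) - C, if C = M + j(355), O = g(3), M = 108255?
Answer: -1629122/15 ≈ -1.0861e+5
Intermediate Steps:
g(K) = 59/15 - K (g(K) = 4 - (1/(14 + 1) + K) = 4 - (1/15 + K) = 4 + (-1/15 - K) = 59/15 - K)
O = 14/15 (O = 59/15 - 1*3 = 59/15 - 3 = 14/15 ≈ 0.93333)
V(n) = 2*n
C = 108610 (C = 108255 + 355 = 108610)
V(O) - C = 2*(14/15) - 1*108610 = 28/15 - 108610 = -1629122/15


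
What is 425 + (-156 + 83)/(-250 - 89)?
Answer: 144148/339 ≈ 425.22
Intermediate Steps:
425 + (-156 + 83)/(-250 - 89) = 425 - 73/(-339) = 425 - 73*(-1/339) = 425 + 73/339 = 144148/339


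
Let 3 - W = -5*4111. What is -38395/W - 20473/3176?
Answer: -271413227/32646104 ≈ -8.3138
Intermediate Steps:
W = 20558 (W = 3 - (-5)*4111 = 3 - 1*(-20555) = 3 + 20555 = 20558)
-38395/W - 20473/3176 = -38395/20558 - 20473/3176 = -271413227/32646104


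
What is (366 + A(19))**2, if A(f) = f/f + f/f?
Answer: 135424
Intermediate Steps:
A(f) = 2 (A(f) = 1 + 1 = 2)
(366 + A(19))**2 = (366 + 2)**2 = 368**2 = 135424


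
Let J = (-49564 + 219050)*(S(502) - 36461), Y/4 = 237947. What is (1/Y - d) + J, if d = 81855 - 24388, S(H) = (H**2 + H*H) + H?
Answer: 75503148498930437/951788 ≈ 7.9328e+10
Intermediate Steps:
Y = 951788 (Y = 4*237947 = 951788)
S(H) = H + 2*H**2 (S(H) = (H**2 + H**2) + H = 2*H**2 + H = H + 2*H**2)
d = 57467
J = 79327752814 (J = (-49564 + 219050)*(502*(1 + 2*502) - 36461) = 169486*(502*(1 + 1004) - 36461) = 169486*(502*1005 - 36461) = 169486*(504510 - 36461) = 169486*468049 = 79327752814)
(1/Y - d) + J = (1/951788 - 1*57467) + 79327752814 = (1/951788 - 57467) + 79327752814 = -54696400995/951788 + 79327752814 = 75503148498930437/951788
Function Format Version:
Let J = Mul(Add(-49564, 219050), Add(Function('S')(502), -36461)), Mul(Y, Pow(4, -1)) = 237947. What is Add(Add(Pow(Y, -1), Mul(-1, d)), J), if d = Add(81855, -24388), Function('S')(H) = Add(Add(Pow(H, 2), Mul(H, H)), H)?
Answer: Rational(75503148498930437, 951788) ≈ 7.9328e+10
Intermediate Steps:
Y = 951788 (Y = Mul(4, 237947) = 951788)
Function('S')(H) = Add(H, Mul(2, Pow(H, 2))) (Function('S')(H) = Add(Add(Pow(H, 2), Pow(H, 2)), H) = Add(Mul(2, Pow(H, 2)), H) = Add(H, Mul(2, Pow(H, 2))))
d = 57467
J = 79327752814 (J = Mul(Add(-49564, 219050), Add(Mul(502, Add(1, Mul(2, 502))), -36461)) = Mul(169486, Add(Mul(502, Add(1, 1004)), -36461)) = Mul(169486, Add(Mul(502, 1005), -36461)) = Mul(169486, Add(504510, -36461)) = Mul(169486, 468049) = 79327752814)
Add(Add(Pow(Y, -1), Mul(-1, d)), J) = Add(Add(Pow(951788, -1), Mul(-1, 57467)), 79327752814) = Add(Add(Rational(1, 951788), -57467), 79327752814) = Add(Rational(-54696400995, 951788), 79327752814) = Rational(75503148498930437, 951788)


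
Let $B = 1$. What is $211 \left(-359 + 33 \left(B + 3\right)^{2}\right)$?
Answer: $35659$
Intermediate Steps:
$211 \left(-359 + 33 \left(B + 3\right)^{2}\right) = 211 \left(-359 + 33 \left(1 + 3\right)^{2}\right) = 211 \left(-359 + 33 \cdot 4^{2}\right) = 211 \left(-359 + 33 \cdot 16\right) = 211 \left(-359 + 528\right) = 211 \cdot 169 = 35659$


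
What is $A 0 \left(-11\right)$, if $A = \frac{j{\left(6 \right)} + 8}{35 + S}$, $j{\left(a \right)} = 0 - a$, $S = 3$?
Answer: $0$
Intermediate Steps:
$j{\left(a \right)} = - a$
$A = \frac{1}{19}$ ($A = \frac{\left(-1\right) 6 + 8}{35 + 3} = \frac{-6 + 8}{38} = 2 \cdot \frac{1}{38} = \frac{1}{19} \approx 0.052632$)
$A 0 \left(-11\right) = \frac{1}{19} \cdot 0 \left(-11\right) = 0 \left(-11\right) = 0$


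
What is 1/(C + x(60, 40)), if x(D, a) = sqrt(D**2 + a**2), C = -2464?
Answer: -154/379131 - 5*sqrt(13)/1516524 ≈ -0.00041808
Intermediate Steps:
1/(C + x(60, 40)) = 1/(-2464 + sqrt(60**2 + 40**2)) = 1/(-2464 + sqrt(3600 + 1600)) = 1/(-2464 + sqrt(5200)) = 1/(-2464 + 20*sqrt(13))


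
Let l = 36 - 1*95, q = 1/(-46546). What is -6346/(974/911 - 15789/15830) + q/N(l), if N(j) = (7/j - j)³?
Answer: -178595769424461880321687859/2019117030104189474064 ≈ -88452.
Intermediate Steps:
q = -1/46546 ≈ -2.1484e-5
l = -59 (l = 36 - 95 = -59)
N(j) = (-j + 7/j)³
-6346/(974/911 - 15789/15830) + q/N(l) = -6346/(974/911 - 15789/15830) - 205379/(-7 + (-59)²)³/46546 = -6346/(974*(1/911) - 15789*1/15830) - 205379/(-7 + 3481)³/46546 = -6346/(974/911 - 15789/15830) - 1/(46546*((-1*(-1/205379)*3474³))) = -6346/1034641/14421130 - 1/(46546*((-1*(-1/205379)*41926580424))) = -6346*14421130/1034641 - 1/(46546*41926580424/205379) = -91516490980/1034641 - 1/46546*205379/41926580424 = -91516490980/1034641 - 205379/1951514612415504 = -178595769424461880321687859/2019117030104189474064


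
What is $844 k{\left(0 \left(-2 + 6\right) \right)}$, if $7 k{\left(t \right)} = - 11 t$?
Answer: $0$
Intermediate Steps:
$k{\left(t \right)} = - \frac{11 t}{7}$ ($k{\left(t \right)} = \frac{\left(-11\right) t}{7} = - \frac{11 t}{7}$)
$844 k{\left(0 \left(-2 + 6\right) \right)} = 844 \left(- \frac{11 \cdot 0 \left(-2 + 6\right)}{7}\right) = 844 \left(- \frac{11 \cdot 0 \cdot 4}{7}\right) = 844 \left(\left(- \frac{11}{7}\right) 0\right) = 844 \cdot 0 = 0$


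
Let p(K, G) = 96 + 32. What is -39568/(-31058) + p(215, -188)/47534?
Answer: 471200184/369077743 ≈ 1.2767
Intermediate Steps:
p(K, G) = 128
-39568/(-31058) + p(215, -188)/47534 = -39568/(-31058) + 128/47534 = -39568*(-1/31058) + 128*(1/47534) = 19784/15529 + 64/23767 = 471200184/369077743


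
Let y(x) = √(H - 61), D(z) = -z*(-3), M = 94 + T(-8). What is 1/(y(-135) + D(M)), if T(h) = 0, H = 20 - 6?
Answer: 6/1693 - I*√47/79571 ≈ 0.003544 - 8.6158e-5*I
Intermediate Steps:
H = 14
M = 94 (M = 94 + 0 = 94)
D(z) = 3*z
y(x) = I*√47 (y(x) = √(14 - 61) = √(-47) = I*√47)
1/(y(-135) + D(M)) = 1/(I*√47 + 3*94) = 1/(I*√47 + 282) = 1/(282 + I*√47)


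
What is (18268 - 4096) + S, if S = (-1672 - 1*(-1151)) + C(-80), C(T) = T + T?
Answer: 13491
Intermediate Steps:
C(T) = 2*T
S = -681 (S = (-1672 - 1*(-1151)) + 2*(-80) = (-1672 + 1151) - 160 = -521 - 160 = -681)
(18268 - 4096) + S = (18268 - 4096) - 681 = 14172 - 681 = 13491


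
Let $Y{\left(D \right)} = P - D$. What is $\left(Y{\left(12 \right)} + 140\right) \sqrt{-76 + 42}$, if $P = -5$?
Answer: $123 i \sqrt{34} \approx 717.21 i$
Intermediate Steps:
$Y{\left(D \right)} = -5 - D$
$\left(Y{\left(12 \right)} + 140\right) \sqrt{-76 + 42} = \left(\left(-5 - 12\right) + 140\right) \sqrt{-76 + 42} = \left(\left(-5 - 12\right) + 140\right) \sqrt{-34} = \left(-17 + 140\right) i \sqrt{34} = 123 i \sqrt{34}$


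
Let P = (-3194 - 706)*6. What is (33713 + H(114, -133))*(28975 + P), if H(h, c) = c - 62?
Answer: 186862850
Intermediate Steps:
H(h, c) = -62 + c
P = -23400 (P = -3900*6 = -23400)
(33713 + H(114, -133))*(28975 + P) = (33713 + (-62 - 133))*(28975 - 23400) = (33713 - 195)*5575 = 33518*5575 = 186862850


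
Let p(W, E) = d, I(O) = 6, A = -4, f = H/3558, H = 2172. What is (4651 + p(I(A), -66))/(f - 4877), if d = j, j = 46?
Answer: -2785321/2891699 ≈ -0.96321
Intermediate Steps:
f = 362/593 (f = 2172/3558 = 2172*(1/3558) = 362/593 ≈ 0.61046)
d = 46
p(W, E) = 46
(4651 + p(I(A), -66))/(f - 4877) = (4651 + 46)/(362/593 - 4877) = 4697/(-2891699/593) = 4697*(-593/2891699) = -2785321/2891699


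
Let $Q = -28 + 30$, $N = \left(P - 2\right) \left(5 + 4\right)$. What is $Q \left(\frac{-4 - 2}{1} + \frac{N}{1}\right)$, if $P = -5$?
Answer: $-138$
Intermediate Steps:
$N = -63$ ($N = \left(-5 - 2\right) \left(5 + 4\right) = \left(-7\right) 9 = -63$)
$Q = 2$
$Q \left(\frac{-4 - 2}{1} + \frac{N}{1}\right) = 2 \left(\frac{-4 - 2}{1} - \frac{63}{1}\right) = 2 \left(\left(-4 - 2\right) 1 - 63\right) = 2 \left(\left(-6\right) 1 - 63\right) = 2 \left(-6 - 63\right) = 2 \left(-69\right) = -138$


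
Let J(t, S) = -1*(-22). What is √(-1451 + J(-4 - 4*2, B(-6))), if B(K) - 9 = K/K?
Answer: I*√1429 ≈ 37.802*I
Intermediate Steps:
B(K) = 10 (B(K) = 9 + K/K = 9 + 1 = 10)
J(t, S) = 22
√(-1451 + J(-4 - 4*2, B(-6))) = √(-1451 + 22) = √(-1429) = I*√1429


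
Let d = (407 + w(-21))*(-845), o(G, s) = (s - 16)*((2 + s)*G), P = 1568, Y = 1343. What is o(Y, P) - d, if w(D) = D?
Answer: 3272733690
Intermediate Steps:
o(G, s) = G*(-16 + s)*(2 + s) (o(G, s) = (-16 + s)*(G*(2 + s)) = G*(-16 + s)*(2 + s))
d = -326170 (d = (407 - 21)*(-845) = 386*(-845) = -326170)
o(Y, P) - d = 1343*(-32 + 1568² - 14*1568) - 1*(-326170) = 1343*(-32 + 2458624 - 21952) + 326170 = 1343*2436640 + 326170 = 3272407520 + 326170 = 3272733690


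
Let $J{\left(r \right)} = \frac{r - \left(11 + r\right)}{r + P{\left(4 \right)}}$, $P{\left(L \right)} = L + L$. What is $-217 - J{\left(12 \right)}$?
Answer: $- \frac{4329}{20} \approx -216.45$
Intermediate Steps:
$P{\left(L \right)} = 2 L$
$J{\left(r \right)} = - \frac{11}{8 + r}$ ($J{\left(r \right)} = \frac{r - \left(11 + r\right)}{r + 2 \cdot 4} = - \frac{11}{r + 8} = - \frac{11}{8 + r}$)
$-217 - J{\left(12 \right)} = -217 - - \frac{11}{8 + 12} = -217 - - \frac{11}{20} = -217 + \frac{11}{20} = - \frac{4329}{20}$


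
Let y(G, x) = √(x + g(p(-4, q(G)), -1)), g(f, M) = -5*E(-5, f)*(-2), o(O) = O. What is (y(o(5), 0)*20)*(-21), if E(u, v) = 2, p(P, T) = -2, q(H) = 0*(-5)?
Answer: -840*√5 ≈ -1878.3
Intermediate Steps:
q(H) = 0
g(f, M) = 20 (g(f, M) = -5*2*(-2) = -10*(-2) = 20)
y(G, x) = √(20 + x) (y(G, x) = √(x + 20) = √(20 + x))
(y(o(5), 0)*20)*(-21) = (√(20 + 0)*20)*(-21) = (√20*20)*(-21) = ((2*√5)*20)*(-21) = (40*√5)*(-21) = -840*√5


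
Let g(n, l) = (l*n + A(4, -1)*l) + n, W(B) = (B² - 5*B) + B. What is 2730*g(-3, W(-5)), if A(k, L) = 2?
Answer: -131040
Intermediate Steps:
W(B) = B² - 4*B
g(n, l) = n + 2*l + l*n (g(n, l) = (l*n + 2*l) + n = (2*l + l*n) + n = n + 2*l + l*n)
2730*g(-3, W(-5)) = 2730*(-3 + 2*(-5*(-4 - 5)) - 5*(-4 - 5)*(-3)) = 2730*(-3 + 2*(-5*(-9)) - 5*(-9)*(-3)) = 2730*(-3 + 2*45 + 45*(-3)) = 2730*(-3 + 90 - 135) = 2730*(-48) = -131040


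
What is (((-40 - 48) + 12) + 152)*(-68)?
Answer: -5168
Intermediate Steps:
(((-40 - 48) + 12) + 152)*(-68) = ((-88 + 12) + 152)*(-68) = (-76 + 152)*(-68) = 76*(-68) = -5168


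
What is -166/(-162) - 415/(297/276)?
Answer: -342707/891 ≈ -384.63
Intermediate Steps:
-166/(-162) - 415/(297/276) = -166*(-1/162) - 415/(297*(1/276)) = 83/81 - 415/99/92 = 83/81 - 415*92/99 = 83/81 - 38180/99 = -342707/891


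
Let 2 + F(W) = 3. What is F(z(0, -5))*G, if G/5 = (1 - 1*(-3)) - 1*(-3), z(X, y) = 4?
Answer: 35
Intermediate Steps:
F(W) = 1 (F(W) = -2 + 3 = 1)
G = 35 (G = 5*((1 - 1*(-3)) - 1*(-3)) = 5*((1 + 3) + 3) = 5*(4 + 3) = 5*7 = 35)
F(z(0, -5))*G = 1*35 = 35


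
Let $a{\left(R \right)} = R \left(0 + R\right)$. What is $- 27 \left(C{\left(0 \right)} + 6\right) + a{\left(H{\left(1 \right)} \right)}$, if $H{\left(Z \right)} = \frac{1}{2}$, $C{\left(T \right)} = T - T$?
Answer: $- \frac{647}{4} \approx -161.75$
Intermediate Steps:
$C{\left(T \right)} = 0$
$H{\left(Z \right)} = \frac{1}{2}$
$a{\left(R \right)} = R^{2}$ ($a{\left(R \right)} = R R = R^{2}$)
$- 27 \left(C{\left(0 \right)} + 6\right) + a{\left(H{\left(1 \right)} \right)} = - 27 \left(0 + 6\right) + \left(\frac{1}{2}\right)^{2} = \left(-27\right) 6 + \frac{1}{4} = -162 + \frac{1}{4} = - \frac{647}{4}$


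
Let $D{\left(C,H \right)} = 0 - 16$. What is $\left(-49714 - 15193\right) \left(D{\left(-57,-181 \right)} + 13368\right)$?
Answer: $-866638264$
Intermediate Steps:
$D{\left(C,H \right)} = -16$ ($D{\left(C,H \right)} = 0 - 16 = -16$)
$\left(-49714 - 15193\right) \left(D{\left(-57,-181 \right)} + 13368\right) = \left(-49714 - 15193\right) \left(-16 + 13368\right) = \left(-64907\right) 13352 = -866638264$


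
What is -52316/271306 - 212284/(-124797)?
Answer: 25532521526/16929087441 ≈ 1.5082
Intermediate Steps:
-52316/271306 - 212284/(-124797) = -52316*1/271306 - 212284*(-1/124797) = -26158/135653 + 212284/124797 = 25532521526/16929087441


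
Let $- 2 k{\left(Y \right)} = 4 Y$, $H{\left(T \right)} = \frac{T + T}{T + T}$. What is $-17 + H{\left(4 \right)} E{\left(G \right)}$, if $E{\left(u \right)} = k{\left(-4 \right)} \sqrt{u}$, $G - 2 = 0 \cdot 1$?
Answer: $-17 + 8 \sqrt{2} \approx -5.6863$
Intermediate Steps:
$H{\left(T \right)} = 1$ ($H{\left(T \right)} = \frac{2 T}{2 T} = 2 T \frac{1}{2 T} = 1$)
$k{\left(Y \right)} = - 2 Y$ ($k{\left(Y \right)} = - \frac{4 Y}{2} = - 2 Y$)
$G = 2$ ($G = 2 + 0 \cdot 1 = 2 + 0 = 2$)
$E{\left(u \right)} = 8 \sqrt{u}$ ($E{\left(u \right)} = \left(-2\right) \left(-4\right) \sqrt{u} = 8 \sqrt{u}$)
$-17 + H{\left(4 \right)} E{\left(G \right)} = -17 + 1 \cdot 8 \sqrt{2} = -17 + 8 \sqrt{2}$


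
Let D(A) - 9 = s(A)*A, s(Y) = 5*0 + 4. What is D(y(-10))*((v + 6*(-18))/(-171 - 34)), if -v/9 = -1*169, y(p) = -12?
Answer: 55107/205 ≈ 268.81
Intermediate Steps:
s(Y) = 4 (s(Y) = 0 + 4 = 4)
v = 1521 (v = -(-9)*169 = -9*(-169) = 1521)
D(A) = 9 + 4*A
D(y(-10))*((v + 6*(-18))/(-171 - 34)) = (9 + 4*(-12))*((1521 + 6*(-18))/(-171 - 34)) = (9 - 48)*((1521 - 108)/(-205)) = -55107*(-1)/205 = -39*(-1413/205) = 55107/205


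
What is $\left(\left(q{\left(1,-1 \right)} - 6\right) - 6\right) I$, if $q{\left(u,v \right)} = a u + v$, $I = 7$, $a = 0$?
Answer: $-91$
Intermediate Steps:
$q{\left(u,v \right)} = v$ ($q{\left(u,v \right)} = 0 u + v = 0 + v = v$)
$\left(\left(q{\left(1,-1 \right)} - 6\right) - 6\right) I = \left(\left(-1 - 6\right) - 6\right) 7 = \left(-7 - 6\right) 7 = \left(-13\right) 7 = -91$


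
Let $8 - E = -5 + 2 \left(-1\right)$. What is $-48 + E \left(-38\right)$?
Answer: $-618$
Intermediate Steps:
$E = 15$ ($E = 8 - \left(-5 + 2 \left(-1\right)\right) = 8 - \left(-5 - 2\right) = 8 - -7 = 8 + 7 = 15$)
$-48 + E \left(-38\right) = -48 + 15 \left(-38\right) = -48 - 570 = -618$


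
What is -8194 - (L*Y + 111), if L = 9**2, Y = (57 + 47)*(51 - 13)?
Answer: -328417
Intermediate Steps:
Y = 3952 (Y = 104*38 = 3952)
L = 81
-8194 - (L*Y + 111) = -8194 - (81*3952 + 111) = -8194 - (320112 + 111) = -8194 - 1*320223 = -8194 - 320223 = -328417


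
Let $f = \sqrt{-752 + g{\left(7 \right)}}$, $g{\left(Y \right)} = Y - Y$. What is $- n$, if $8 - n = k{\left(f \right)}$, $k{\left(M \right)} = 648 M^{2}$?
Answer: $-487304$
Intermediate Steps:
$g{\left(Y \right)} = 0$
$f = 4 i \sqrt{47}$ ($f = \sqrt{-752 + 0} = \sqrt{-752} = 4 i \sqrt{47} \approx 27.423 i$)
$n = 487304$ ($n = 8 - 648 \left(4 i \sqrt{47}\right)^{2} = 8 - 648 \left(-752\right) = 8 - -487296 = 8 + 487296 = 487304$)
$- n = \left(-1\right) 487304 = -487304$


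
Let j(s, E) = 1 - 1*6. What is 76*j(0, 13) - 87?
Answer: -467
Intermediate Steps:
j(s, E) = -5 (j(s, E) = 1 - 6 = -5)
76*j(0, 13) - 87 = 76*(-5) - 87 = -380 - 87 = -467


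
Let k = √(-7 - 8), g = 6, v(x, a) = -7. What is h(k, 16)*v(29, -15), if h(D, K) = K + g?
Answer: -154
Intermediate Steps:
k = I*√15 (k = √(-15) = I*√15 ≈ 3.873*I)
h(D, K) = 6 + K (h(D, K) = K + 6 = 6 + K)
h(k, 16)*v(29, -15) = (6 + 16)*(-7) = 22*(-7) = -154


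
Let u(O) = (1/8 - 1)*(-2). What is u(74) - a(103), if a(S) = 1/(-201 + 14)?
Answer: 1313/748 ≈ 1.7553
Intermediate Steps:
a(S) = -1/187 (a(S) = 1/(-187) = -1/187)
u(O) = 7/4 (u(O) = (1*(1/8) - 1)*(-2) = (1/8 - 1)*(-2) = -7/8*(-2) = 7/4)
u(74) - a(103) = 7/4 - 1*(-1/187) = 7/4 + 1/187 = 1313/748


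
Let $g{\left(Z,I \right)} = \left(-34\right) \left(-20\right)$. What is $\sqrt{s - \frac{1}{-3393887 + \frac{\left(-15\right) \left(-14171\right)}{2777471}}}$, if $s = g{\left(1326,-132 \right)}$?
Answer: $\frac{\sqrt{15105765024905808379524355693}}{4713211253606} \approx 26.077$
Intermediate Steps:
$g{\left(Z,I \right)} = 680$
$s = 680$
$\sqrt{s - \frac{1}{-3393887 + \frac{\left(-15\right) \left(-14171\right)}{2777471}}} = \sqrt{680 - \frac{1}{-3393887 + \frac{\left(-15\right) \left(-14171\right)}{2777471}}} = \sqrt{680 - \frac{1}{-3393887 + 212565 \cdot \frac{1}{2777471}}} = \sqrt{680 - \frac{1}{-3393887 + \frac{212565}{2777471}}} = \sqrt{680 - \frac{1}{- \frac{9426422507212}{2777471}}} = \sqrt{680 - - \frac{2777471}{9426422507212}} = \sqrt{680 + \frac{2777471}{9426422507212}} = \sqrt{\frac{6409967307681631}{9426422507212}} = \frac{\sqrt{15105765024905808379524355693}}{4713211253606}$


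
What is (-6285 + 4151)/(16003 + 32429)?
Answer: -1067/24216 ≈ -0.044062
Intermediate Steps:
(-6285 + 4151)/(16003 + 32429) = -2134/48432 = -2134*1/48432 = -1067/24216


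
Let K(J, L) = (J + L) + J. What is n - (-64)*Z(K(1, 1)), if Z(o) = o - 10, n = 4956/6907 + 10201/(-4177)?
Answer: -12974798567/28850539 ≈ -449.72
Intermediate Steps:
K(J, L) = L + 2*J
n = -49757095/28850539 (n = 4956*(1/6907) + 10201*(-1/4177) = 4956/6907 - 10201/4177 = -49757095/28850539 ≈ -1.7247)
Z(o) = -10 + o
n - (-64)*Z(K(1, 1)) = -49757095/28850539 - (-64)*(-10 + (1 + 2*1)) = -49757095/28850539 - (-64)*(-10 + (1 + 2)) = -49757095/28850539 - (-64)*(-10 + 3) = -49757095/28850539 - (-64)*(-7) = -49757095/28850539 - 1*448 = -49757095/28850539 - 448 = -12974798567/28850539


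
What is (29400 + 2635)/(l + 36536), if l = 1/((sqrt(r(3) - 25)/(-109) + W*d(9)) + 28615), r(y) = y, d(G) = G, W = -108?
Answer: 10625981873855421402065/12118959704310352265593 - 3491815*I*sqrt(22)/12118959704310352265593 ≈ 0.87681 - 1.3514e-15*I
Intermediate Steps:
l = 1/(27643 - I*sqrt(22)/109) (l = 1/((sqrt(3 - 25)/(-109) - 108*9) + 28615) = 1/((sqrt(-22)*(-1/109) - 972) + 28615) = 1/(((I*sqrt(22))*(-1/109) - 972) + 28615) = 1/((-I*sqrt(22)/109 - 972) + 28615) = 1/((-972 - I*sqrt(22)/109) + 28615) = 1/(27643 - I*sqrt(22)/109) ≈ 3.6176e-5 + 0.e-10*I)
(29400 + 2635)/(l + 36536) = (29400 + 2635)/((29856953/825335751781 + 109*I*sqrt(22)/9078693269591) + 36536) = 32035/(30154467056927569/825335751781 + 109*I*sqrt(22)/9078693269591)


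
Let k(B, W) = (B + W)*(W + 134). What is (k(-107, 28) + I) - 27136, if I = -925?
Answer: -40859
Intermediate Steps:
k(B, W) = (134 + W)*(B + W) (k(B, W) = (B + W)*(134 + W) = (134 + W)*(B + W))
(k(-107, 28) + I) - 27136 = ((28**2 + 134*(-107) + 134*28 - 107*28) - 925) - 27136 = ((784 - 14338 + 3752 - 2996) - 925) - 27136 = (-12798 - 925) - 27136 = -13723 - 27136 = -40859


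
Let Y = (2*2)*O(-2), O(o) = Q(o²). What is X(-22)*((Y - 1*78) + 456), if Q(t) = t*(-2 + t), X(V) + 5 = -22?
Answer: -11070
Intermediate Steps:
X(V) = -27 (X(V) = -5 - 22 = -27)
O(o) = o²*(-2 + o²)
Y = 32 (Y = (2*2)*((-2)²*(-2 + (-2)²)) = 4*(4*(-2 + 4)) = 4*(4*2) = 4*8 = 32)
X(-22)*((Y - 1*78) + 456) = -27*((32 - 1*78) + 456) = -27*((32 - 78) + 456) = -27*(-46 + 456) = -27*410 = -11070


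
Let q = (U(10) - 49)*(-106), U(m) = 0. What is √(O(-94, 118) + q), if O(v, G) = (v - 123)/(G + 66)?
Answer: √43952034/92 ≈ 72.061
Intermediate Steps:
O(v, G) = (-123 + v)/(66 + G)
q = 5194 (q = (0 - 49)*(-106) = -49*(-106) = 5194)
√(O(-94, 118) + q) = √((-123 - 94)/(66 + 118) + 5194) = √(-217/184 + 5194) = √(955479/184) = √43952034/92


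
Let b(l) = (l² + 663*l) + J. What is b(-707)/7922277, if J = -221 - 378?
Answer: 30509/7922277 ≈ 0.0038510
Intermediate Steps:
J = -599
b(l) = -599 + l² + 663*l (b(l) = (l² + 663*l) - 599 = -599 + l² + 663*l)
b(-707)/7922277 = (-599 + (-707)² + 663*(-707))/7922277 = (-599 + 499849 - 468741)*(1/7922277) = 30509*(1/7922277) = 30509/7922277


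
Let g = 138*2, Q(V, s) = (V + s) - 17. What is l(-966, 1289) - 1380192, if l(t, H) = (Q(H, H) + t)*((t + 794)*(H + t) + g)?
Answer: -89551792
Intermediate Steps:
Q(V, s) = -17 + V + s
g = 276
l(t, H) = (276 + (794 + t)*(H + t))*(-17 + t + 2*H) (l(t, H) = ((-17 + H + H) + t)*((t + 794)*(H + t) + 276) = ((-17 + 2*H) + t)*((794 + t)*(H + t) + 276) = (-17 + t + 2*H)*(276 + (794 + t)*(H + t)) = (276 + (794 + t)*(H + t))*(-17 + t + 2*H))
l(-966, 1289) - 1380192 = (-4692 + (-966)**3 - 13222*(-966) - 12946*1289 + 777*(-966)**2 + 1588*1289**2 + 2*(-966)*1289**2 + 3*1289*(-966)**2 + 2365*1289*(-966)) - 1380192 = (-4692 - 901428696 + 12772452 - 16687394 + 777*933156 + 1588*1661521 + 2*(-966)*1661521 + 3*1289*933156 - 2944836510) - 1380192 = (-4692 - 901428696 + 12772452 - 16687394 + 725062212 + 2638495348 - 3210058572 + 3608514252 - 2944836510) - 1380192 = -88171600 - 1380192 = -89551792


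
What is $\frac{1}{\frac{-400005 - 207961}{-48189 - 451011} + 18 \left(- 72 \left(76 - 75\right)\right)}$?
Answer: $- \frac{249600}{323177617} \approx -0.00077233$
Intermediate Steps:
$\frac{1}{\frac{-400005 - 207961}{-48189 - 451011} + 18 \left(- 72 \left(76 - 75\right)\right)} = \frac{1}{- \frac{607966}{-499200} + 18 \left(\left(-72\right) 1\right)} = \frac{1}{\left(-607966\right) \left(- \frac{1}{499200}\right) + 18 \left(-72\right)} = \frac{1}{\frac{303983}{249600} - 1296} = \frac{1}{- \frac{323177617}{249600}} = - \frac{249600}{323177617}$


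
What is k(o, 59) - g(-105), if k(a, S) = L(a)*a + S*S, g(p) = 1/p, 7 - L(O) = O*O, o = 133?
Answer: -246563624/105 ≈ -2.3482e+6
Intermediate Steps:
L(O) = 7 - O**2 (L(O) = 7 - O*O = 7 - O**2)
k(a, S) = S**2 + a*(7 - a**2) (k(a, S) = (7 - a**2)*a + S*S = a*(7 - a**2) + S**2 = S**2 + a*(7 - a**2))
k(o, 59) - g(-105) = (59**2 - 1*133*(-7 + 133**2)) - 1/(-105) = (3481 - 1*133*(-7 + 17689)) - 1*(-1/105) = (3481 - 1*133*17682) + 1/105 = (3481 - 2351706) + 1/105 = -2348225 + 1/105 = -246563624/105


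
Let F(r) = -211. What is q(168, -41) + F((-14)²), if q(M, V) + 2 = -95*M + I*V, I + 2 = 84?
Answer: -19535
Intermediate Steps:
I = 82 (I = -2 + 84 = 82)
q(M, V) = -2 - 95*M + 82*V (q(M, V) = -2 + (-95*M + 82*V) = -2 - 95*M + 82*V)
q(168, -41) + F((-14)²) = (-2 - 95*168 + 82*(-41)) - 211 = (-2 - 15960 - 3362) - 211 = -19324 - 211 = -19535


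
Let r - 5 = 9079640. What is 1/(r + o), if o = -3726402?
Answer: 1/5353243 ≈ 1.8680e-7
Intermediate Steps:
r = 9079645 (r = 5 + 9079640 = 9079645)
1/(r + o) = 1/(9079645 - 3726402) = 1/5353243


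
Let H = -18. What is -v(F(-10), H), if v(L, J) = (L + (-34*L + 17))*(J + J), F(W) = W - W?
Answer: 612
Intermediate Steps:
F(W) = 0
v(L, J) = 2*J*(17 - 33*L) (v(L, J) = (L + (17 - 34*L))*(2*J) = (17 - 33*L)*(2*J) = 2*J*(17 - 33*L))
-v(F(-10), H) = -2*(-18)*(17 - 33*0) = -2*(-18)*(17 + 0) = -2*(-18)*17 = -1*(-612) = 612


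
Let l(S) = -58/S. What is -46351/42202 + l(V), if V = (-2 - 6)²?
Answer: -1353545/675232 ≈ -2.0046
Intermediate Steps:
V = 64 (V = (-8)² = 64)
-46351/42202 + l(V) = -46351/42202 - 58/64 = -46351*1/42202 - 58*1/64 = -46351/42202 - 29/32 = -1353545/675232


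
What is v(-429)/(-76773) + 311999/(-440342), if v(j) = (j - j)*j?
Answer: -311999/440342 ≈ -0.70854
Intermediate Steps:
v(j) = 0 (v(j) = 0*j = 0)
v(-429)/(-76773) + 311999/(-440342) = 0/(-76773) + 311999/(-440342) = 0*(-1/76773) + 311999*(-1/440342) = 0 - 311999/440342 = -311999/440342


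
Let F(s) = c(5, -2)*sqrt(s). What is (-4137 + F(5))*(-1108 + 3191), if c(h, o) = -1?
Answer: -8617371 - 2083*sqrt(5) ≈ -8.6220e+6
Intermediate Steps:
F(s) = -sqrt(s)
(-4137 + F(5))*(-1108 + 3191) = (-4137 - sqrt(5))*(-1108 + 3191) = (-4137 - sqrt(5))*2083 = -8617371 - 2083*sqrt(5)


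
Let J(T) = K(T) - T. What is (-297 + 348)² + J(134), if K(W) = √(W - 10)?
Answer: 2467 + 2*√31 ≈ 2478.1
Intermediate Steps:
K(W) = √(-10 + W)
J(T) = √(-10 + T) - T
(-297 + 348)² + J(134) = (-297 + 348)² + (√(-10 + 134) - 1*134) = 51² + (√124 - 134) = 2601 + (2*√31 - 134) = 2601 + (-134 + 2*√31) = 2467 + 2*√31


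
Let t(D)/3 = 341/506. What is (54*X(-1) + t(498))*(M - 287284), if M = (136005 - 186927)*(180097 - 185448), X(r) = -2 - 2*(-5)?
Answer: 2717199944085/23 ≈ 1.1814e+11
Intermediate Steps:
X(r) = 8 (X(r) = -2 + 10 = 8)
t(D) = 93/46 (t(D) = 3*(341/506) = 3*(341*(1/506)) = 3*(31/46) = 93/46)
M = 272483622 (M = -50922*(-5351) = 272483622)
(54*X(-1) + t(498))*(M - 287284) = (54*8 + 93/46)*(272483622 - 287284) = (432 + 93/46)*272196338 = (19965/46)*272196338 = 2717199944085/23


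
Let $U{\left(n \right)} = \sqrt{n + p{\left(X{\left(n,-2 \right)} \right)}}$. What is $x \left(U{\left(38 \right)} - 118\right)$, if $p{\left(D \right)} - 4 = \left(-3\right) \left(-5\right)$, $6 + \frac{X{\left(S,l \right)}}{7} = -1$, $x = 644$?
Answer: $-75992 + 644 \sqrt{57} \approx -71130.0$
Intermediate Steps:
$X{\left(S,l \right)} = -49$ ($X{\left(S,l \right)} = -42 + 7 \left(-1\right) = -42 - 7 = -49$)
$p{\left(D \right)} = 19$ ($p{\left(D \right)} = 4 - -15 = 4 + 15 = 19$)
$U{\left(n \right)} = \sqrt{19 + n}$ ($U{\left(n \right)} = \sqrt{n + 19} = \sqrt{19 + n}$)
$x \left(U{\left(38 \right)} - 118\right) = 644 \left(\sqrt{19 + 38} - 118\right) = 644 \left(\sqrt{57} - 118\right) = 644 \left(-118 + \sqrt{57}\right) = -75992 + 644 \sqrt{57}$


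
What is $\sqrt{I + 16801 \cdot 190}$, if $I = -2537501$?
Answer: $7 \sqrt{13361} \approx 809.13$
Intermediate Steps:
$\sqrt{I + 16801 \cdot 190} = \sqrt{-2537501 + 16801 \cdot 190} = \sqrt{-2537501 + 3192190} = \sqrt{654689} = 7 \sqrt{13361}$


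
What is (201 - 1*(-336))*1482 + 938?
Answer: 796772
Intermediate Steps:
(201 - 1*(-336))*1482 + 938 = (201 + 336)*1482 + 938 = 537*1482 + 938 = 795834 + 938 = 796772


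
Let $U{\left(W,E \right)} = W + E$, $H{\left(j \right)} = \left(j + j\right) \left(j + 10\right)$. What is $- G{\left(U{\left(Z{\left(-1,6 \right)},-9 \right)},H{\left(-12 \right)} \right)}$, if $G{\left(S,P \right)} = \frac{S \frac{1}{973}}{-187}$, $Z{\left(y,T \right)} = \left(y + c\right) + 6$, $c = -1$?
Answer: $- \frac{5}{181951} \approx -2.748 \cdot 10^{-5}$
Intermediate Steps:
$H{\left(j \right)} = 2 j \left(10 + j\right)$
$Z{\left(y,T \right)} = 5 + y$ ($Z{\left(y,T \right)} = \left(y - 1\right) + 6 = \left(-1 + y\right) + 6 = 5 + y$)
$U{\left(W,E \right)} = E + W$
$G{\left(S,P \right)} = - \frac{S}{181951}$ ($G{\left(S,P \right)} = S \frac{1}{973} \left(- \frac{1}{187}\right) = \frac{S}{973} \left(- \frac{1}{187}\right) = - \frac{S}{181951}$)
$- G{\left(U{\left(Z{\left(-1,6 \right)},-9 \right)},H{\left(-12 \right)} \right)} = - \frac{\left(-1\right) \left(-9 + \left(5 - 1\right)\right)}{181951} = - \frac{\left(-1\right) \left(-9 + 4\right)}{181951} = - \frac{\left(-1\right) \left(-5\right)}{181951} = \left(-1\right) \frac{5}{181951} = - \frac{5}{181951}$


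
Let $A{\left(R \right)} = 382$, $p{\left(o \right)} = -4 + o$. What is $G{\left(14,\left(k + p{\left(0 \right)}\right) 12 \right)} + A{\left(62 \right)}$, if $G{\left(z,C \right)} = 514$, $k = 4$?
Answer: $896$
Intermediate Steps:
$G{\left(14,\left(k + p{\left(0 \right)}\right) 12 \right)} + A{\left(62 \right)} = 514 + 382 = 896$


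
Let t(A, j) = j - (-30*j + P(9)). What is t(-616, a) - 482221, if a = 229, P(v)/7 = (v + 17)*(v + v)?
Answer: -478398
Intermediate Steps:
P(v) = 14*v*(17 + v) (P(v) = 7*((v + 17)*(v + v)) = 7*((17 + v)*(2*v)) = 7*(2*v*(17 + v)) = 14*v*(17 + v))
t(A, j) = -3276 + 31*j (t(A, j) = j - (-30*j + 14*9*(17 + 9)) = j - (-30*j + 14*9*26) = j - (-30*j + 3276) = j - (3276 - 30*j) = j + (-3276 + 30*j) = -3276 + 31*j)
t(-616, a) - 482221 = (-3276 + 31*229) - 482221 = (-3276 + 7099) - 482221 = 3823 - 482221 = -478398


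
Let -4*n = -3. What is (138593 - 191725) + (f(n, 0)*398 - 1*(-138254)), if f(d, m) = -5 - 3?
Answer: 81938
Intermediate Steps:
n = 3/4 (n = -1/4*(-3) = 3/4 ≈ 0.75000)
f(d, m) = -8
(138593 - 191725) + (f(n, 0)*398 - 1*(-138254)) = (138593 - 191725) + (-8*398 - 1*(-138254)) = -53132 + (-3184 + 138254) = -53132 + 135070 = 81938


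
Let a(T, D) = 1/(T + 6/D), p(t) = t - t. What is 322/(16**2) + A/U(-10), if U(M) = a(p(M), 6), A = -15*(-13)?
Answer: 25121/128 ≈ 196.26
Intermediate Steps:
p(t) = 0
A = 195
U(M) = 1 (U(M) = 6/(6 + 6*0) = 6/(6 + 0) = 6/6 = 6*(1/6) = 1)
322/(16**2) + A/U(-10) = 322/(16**2) + 195/1 = 322/256 + 195*1 = 322*(1/256) + 195 = 161/128 + 195 = 25121/128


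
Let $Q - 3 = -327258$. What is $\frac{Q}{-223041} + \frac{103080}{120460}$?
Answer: $\frac{54747547}{23567999} \approx 2.323$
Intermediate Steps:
$Q = -327255$ ($Q = 3 - 327258 = -327255$)
$\frac{Q}{-223041} + \frac{103080}{120460} = - \frac{327255}{-223041} + \frac{103080}{120460} = \left(-327255\right) \left(- \frac{1}{223041}\right) + 103080 \cdot \frac{1}{120460} = \frac{109085}{74347} + \frac{5154}{6023} = \frac{54747547}{23567999}$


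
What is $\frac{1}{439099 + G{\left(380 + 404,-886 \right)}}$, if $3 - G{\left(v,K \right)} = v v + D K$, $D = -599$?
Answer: $- \frac{1}{706268} \approx -1.4159 \cdot 10^{-6}$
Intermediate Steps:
$G{\left(v,K \right)} = 3 - v^{2} + 599 K$ ($G{\left(v,K \right)} = 3 - \left(v v - 599 K\right) = 3 - \left(v^{2} - 599 K\right) = 3 + \left(- v^{2} + 599 K\right) = 3 - v^{2} + 599 K$)
$\frac{1}{439099 + G{\left(380 + 404,-886 \right)}} = \frac{1}{439099 + \left(3 - \left(380 + 404\right)^{2} + 599 \left(-886\right)\right)} = \frac{1}{439099 - 1145367} = \frac{1}{-706268} = - \frac{1}{706268}$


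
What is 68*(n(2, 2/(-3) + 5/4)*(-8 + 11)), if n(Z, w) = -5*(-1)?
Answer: 1020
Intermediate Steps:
n(Z, w) = 5
68*(n(2, 2/(-3) + 5/4)*(-8 + 11)) = 68*(5*(-8 + 11)) = 68*(5*3) = 68*15 = 1020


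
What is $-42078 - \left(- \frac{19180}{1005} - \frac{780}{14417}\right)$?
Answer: $- \frac{9375298718}{222909} \approx -42059.0$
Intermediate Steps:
$-42078 - \left(- \frac{19180}{1005} - \frac{780}{14417}\right) = -42078 - \left(\left(-19180\right) \frac{1}{1005} - \frac{60}{1109}\right) = -42078 - \left(- \frac{3836}{201} - \frac{60}{1109}\right) = -42078 - - \frac{4266184}{222909} = -42078 + \frac{4266184}{222909} = - \frac{9375298718}{222909}$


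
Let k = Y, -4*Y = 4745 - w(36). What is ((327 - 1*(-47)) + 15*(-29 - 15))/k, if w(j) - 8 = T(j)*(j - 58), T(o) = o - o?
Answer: 1144/4737 ≈ 0.24150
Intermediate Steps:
T(o) = 0
w(j) = 8 (w(j) = 8 + 0*(j - 58) = 8 + 0*(-58 + j) = 8 + 0 = 8)
Y = -4737/4 (Y = -(4745 - 1*8)/4 = -(4745 - 8)/4 = -1/4*4737 = -4737/4 ≈ -1184.3)
k = -4737/4 ≈ -1184.3
((327 - 1*(-47)) + 15*(-29 - 15))/k = ((327 - 1*(-47)) + 15*(-29 - 15))/(-4737/4) = ((327 + 47) + 15*(-44))*(-4/4737) = (374 - 660)*(-4/4737) = -286*(-4/4737) = 1144/4737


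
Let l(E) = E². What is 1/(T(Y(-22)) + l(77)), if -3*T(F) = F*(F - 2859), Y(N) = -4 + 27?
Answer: 3/83015 ≈ 3.6138e-5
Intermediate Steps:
Y(N) = 23
T(F) = -F*(-2859 + F)/3 (T(F) = -F*(F - 2859)/3 = -F*(-2859 + F)/3)
1/(T(Y(-22)) + l(77)) = 1/((⅓)*23*(2859 - 1*23) + 77²) = 1/((⅓)*23*(2859 - 23) + 5929) = 1/((⅓)*23*2836 + 5929) = 1/(65228/3 + 5929) = 1/(83015/3) = 3/83015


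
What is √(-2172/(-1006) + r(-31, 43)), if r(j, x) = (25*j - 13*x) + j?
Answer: I*√344811027/503 ≈ 36.917*I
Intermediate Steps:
r(j, x) = -13*x + 26*j (r(j, x) = (-13*x + 25*j) + j = -13*x + 26*j)
√(-2172/(-1006) + r(-31, 43)) = √(-2172/(-1006) + (-13*43 + 26*(-31))) = √(-2172*(-1/1006) + (-559 - 806)) = √(1086/503 - 1365) = √(-685509/503) = I*√344811027/503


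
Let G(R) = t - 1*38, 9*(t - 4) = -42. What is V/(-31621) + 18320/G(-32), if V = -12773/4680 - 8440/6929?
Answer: -1083765397131739/2287423929960 ≈ -473.79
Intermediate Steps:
V = -9846409/2494440 (V = -12773*1/4680 - 8440*1/6929 = -12773/4680 - 8440/6929 = -9846409/2494440 ≈ -3.9473)
t = -⅔ (t = 4 + (⅑)*(-42) = 4 - 14/3 = -⅔ ≈ -0.66667)
G(R) = -116/3 (G(R) = -⅔ - 1*38 = -⅔ - 38 = -116/3)
V/(-31621) + 18320/G(-32) = -9846409/2494440/(-31621) + 18320/(-116/3) = -9846409/2494440*(-1/31621) + 18320*(-3/116) = 9846409/78876687240 - 13740/29 = -1083765397131739/2287423929960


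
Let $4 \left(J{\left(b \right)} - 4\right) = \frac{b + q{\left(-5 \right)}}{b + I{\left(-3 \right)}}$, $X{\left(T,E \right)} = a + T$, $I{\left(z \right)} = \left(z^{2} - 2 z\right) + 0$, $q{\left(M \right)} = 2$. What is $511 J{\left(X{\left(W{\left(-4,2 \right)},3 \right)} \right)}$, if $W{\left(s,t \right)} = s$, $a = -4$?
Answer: $\frac{3869}{2} \approx 1934.5$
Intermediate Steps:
$I{\left(z \right)} = z^{2} - 2 z$
$X{\left(T,E \right)} = -4 + T$
$J{\left(b \right)} = 4 + \frac{2 + b}{4 \left(15 + b\right)}$ ($J{\left(b \right)} = 4 + \frac{\left(b + 2\right) \frac{1}{b - 3 \left(-2 - 3\right)}}{4} = 4 + \frac{\left(2 + b\right) \frac{1}{b - -15}}{4} = 4 + \frac{\left(2 + b\right) \frac{1}{b + 15}}{4} = 4 + \frac{\left(2 + b\right) \frac{1}{15 + b}}{4} = 4 + \frac{\frac{1}{15 + b} \left(2 + b\right)}{4} = 4 + \frac{2 + b}{4 \left(15 + b\right)}$)
$511 J{\left(X{\left(W{\left(-4,2 \right)},3 \right)} \right)} = 511 \frac{242 + 17 \left(-4 - 4\right)}{4 \left(15 - 8\right)} = 511 \frac{242 + 17 \left(-8\right)}{4 \left(15 - 8\right)} = 511 \frac{242 - 136}{4 \cdot 7} = 511 \cdot \frac{1}{4} \cdot \frac{1}{7} \cdot 106 = 511 \cdot \frac{53}{14} = \frac{3869}{2}$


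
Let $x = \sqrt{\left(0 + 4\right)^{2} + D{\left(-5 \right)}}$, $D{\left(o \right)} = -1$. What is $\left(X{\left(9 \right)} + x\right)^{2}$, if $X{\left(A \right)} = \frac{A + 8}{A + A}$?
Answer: $\frac{5149}{324} + \frac{17 \sqrt{15}}{9} \approx 23.208$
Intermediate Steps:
$X{\left(A \right)} = \frac{8 + A}{2 A}$
$x = \sqrt{15}$ ($x = \sqrt{\left(0 + 4\right)^{2} - 1} = \sqrt{4^{2} - 1} = \sqrt{16 - 1} = \sqrt{15} \approx 3.873$)
$\left(X{\left(9 \right)} + x\right)^{2} = \left(\frac{8 + 9}{2 \cdot 9} + \sqrt{15}\right)^{2} = \left(\frac{1}{2} \cdot \frac{1}{9} \cdot 17 + \sqrt{15}\right)^{2} = \left(\frac{17}{18} + \sqrt{15}\right)^{2}$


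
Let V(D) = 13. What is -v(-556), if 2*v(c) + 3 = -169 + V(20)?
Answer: 159/2 ≈ 79.500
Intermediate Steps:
v(c) = -159/2 (v(c) = -3/2 + (-169 + 13)/2 = -3/2 + (1/2)*(-156) = -3/2 - 78 = -159/2)
-v(-556) = -1*(-159/2) = 159/2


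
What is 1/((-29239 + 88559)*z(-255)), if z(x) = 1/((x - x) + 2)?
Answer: 1/29660 ≈ 3.3715e-5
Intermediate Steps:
z(x) = ½ (z(x) = 1/(0 + 2) = 1/2 = ½)
1/((-29239 + 88559)*z(-255)) = 1/((-29239 + 88559)*(½)) = 2/59320 = (1/59320)*2 = 1/29660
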